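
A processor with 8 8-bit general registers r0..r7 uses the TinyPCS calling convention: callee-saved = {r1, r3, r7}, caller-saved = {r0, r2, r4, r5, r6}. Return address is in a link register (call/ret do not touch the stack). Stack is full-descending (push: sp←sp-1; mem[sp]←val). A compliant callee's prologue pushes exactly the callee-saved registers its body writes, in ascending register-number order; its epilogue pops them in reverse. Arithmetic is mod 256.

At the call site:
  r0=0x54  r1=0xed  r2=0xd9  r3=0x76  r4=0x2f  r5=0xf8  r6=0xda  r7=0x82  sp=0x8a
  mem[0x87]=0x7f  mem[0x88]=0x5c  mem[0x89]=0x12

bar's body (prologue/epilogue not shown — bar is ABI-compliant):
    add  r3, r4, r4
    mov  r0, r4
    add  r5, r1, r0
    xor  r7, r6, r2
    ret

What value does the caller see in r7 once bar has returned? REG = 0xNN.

REG = 0x82

prologue: push r3 -> mem[0x89]=0x76, sp=0x89
prologue: push r7 -> mem[0x88]=0x82, sp=0x88
body[0] add  r3, r4, r4 -> r3=0x5e
body[1] mov  r0, r4 -> r0=0x2f
body[2] add  r5, r1, r0 -> r5=0x1c
body[3] xor  r7, r6, r2 -> r7=0x03
epilogue: pop r7=0x82, sp=0x89
epilogue: pop r3=0x76, sp=0x8a
r7 is callee-saved -> restored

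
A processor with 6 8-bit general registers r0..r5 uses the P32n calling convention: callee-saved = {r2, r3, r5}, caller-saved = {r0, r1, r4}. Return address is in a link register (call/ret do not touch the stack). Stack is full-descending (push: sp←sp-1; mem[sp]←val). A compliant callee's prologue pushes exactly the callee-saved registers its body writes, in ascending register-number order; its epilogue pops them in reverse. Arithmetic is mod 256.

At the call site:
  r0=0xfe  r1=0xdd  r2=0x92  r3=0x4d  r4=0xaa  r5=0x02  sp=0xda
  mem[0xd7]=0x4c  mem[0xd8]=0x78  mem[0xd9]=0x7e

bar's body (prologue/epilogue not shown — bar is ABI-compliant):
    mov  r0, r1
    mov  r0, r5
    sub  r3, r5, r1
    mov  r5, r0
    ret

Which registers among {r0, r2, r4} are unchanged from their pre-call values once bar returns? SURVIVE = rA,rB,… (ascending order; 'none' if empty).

SURVIVE = r2,r4

prologue: push r3 -> mem[0xd9]=0x4d, sp=0xd9
prologue: push r5 -> mem[0xd8]=0x02, sp=0xd8
body[0] mov  r0, r1 -> r0=0xdd
body[1] mov  r0, r5 -> r0=0x02
body[2] sub  r3, r5, r1 -> r3=0x25
body[3] mov  r5, r0 -> r5=0x02
epilogue: pop r5=0x02, sp=0xd9
epilogue: pop r3=0x4d, sp=0xda
r0: caller-saved, written=True
r2: callee-saved, written=False
r4: caller-saved, written=False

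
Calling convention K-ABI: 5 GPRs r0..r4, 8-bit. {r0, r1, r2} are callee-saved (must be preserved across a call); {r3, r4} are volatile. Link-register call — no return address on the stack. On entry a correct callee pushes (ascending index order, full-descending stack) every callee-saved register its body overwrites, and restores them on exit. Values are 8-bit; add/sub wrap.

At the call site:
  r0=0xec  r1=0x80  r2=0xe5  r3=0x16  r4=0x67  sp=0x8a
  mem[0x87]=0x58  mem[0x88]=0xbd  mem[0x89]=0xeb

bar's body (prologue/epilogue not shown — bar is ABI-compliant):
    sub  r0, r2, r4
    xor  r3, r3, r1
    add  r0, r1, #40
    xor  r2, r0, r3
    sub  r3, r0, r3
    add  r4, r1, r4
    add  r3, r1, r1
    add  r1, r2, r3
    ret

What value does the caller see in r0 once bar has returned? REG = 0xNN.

prologue: push r0 -> mem[0x89]=0xec, sp=0x89
prologue: push r1 -> mem[0x88]=0x80, sp=0x88
prologue: push r2 -> mem[0x87]=0xe5, sp=0x87
body[0] sub  r0, r2, r4 -> r0=0x7e
body[1] xor  r3, r3, r1 -> r3=0x96
body[2] add  r0, r1, #40 -> r0=0xa8
body[3] xor  r2, r0, r3 -> r2=0x3e
body[4] sub  r3, r0, r3 -> r3=0x12
body[5] add  r4, r1, r4 -> r4=0xe7
body[6] add  r3, r1, r1 -> r3=0x00
body[7] add  r1, r2, r3 -> r1=0x3e
epilogue: pop r2=0xe5, sp=0x88
epilogue: pop r1=0x80, sp=0x89
epilogue: pop r0=0xec, sp=0x8a
r0 is callee-saved -> restored

REG = 0xec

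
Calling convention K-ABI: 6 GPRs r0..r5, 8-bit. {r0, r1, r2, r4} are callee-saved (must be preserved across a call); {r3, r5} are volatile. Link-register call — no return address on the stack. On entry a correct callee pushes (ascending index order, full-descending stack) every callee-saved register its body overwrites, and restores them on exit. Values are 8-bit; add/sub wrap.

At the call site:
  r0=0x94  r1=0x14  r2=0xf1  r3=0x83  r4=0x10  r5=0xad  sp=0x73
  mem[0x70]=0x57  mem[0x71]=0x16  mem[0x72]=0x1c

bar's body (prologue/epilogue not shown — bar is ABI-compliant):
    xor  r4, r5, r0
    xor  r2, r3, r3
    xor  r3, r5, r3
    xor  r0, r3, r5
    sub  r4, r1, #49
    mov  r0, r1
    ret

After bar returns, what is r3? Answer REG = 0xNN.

REG = 0x2e

prologue: push r0 -> mem[0x72]=0x94, sp=0x72
prologue: push r2 -> mem[0x71]=0xf1, sp=0x71
prologue: push r4 -> mem[0x70]=0x10, sp=0x70
body[0] xor  r4, r5, r0 -> r4=0x39
body[1] xor  r2, r3, r3 -> r2=0x00
body[2] xor  r3, r5, r3 -> r3=0x2e
body[3] xor  r0, r3, r5 -> r0=0x83
body[4] sub  r4, r1, #49 -> r4=0xe3
body[5] mov  r0, r1 -> r0=0x14
epilogue: pop r4=0x10, sp=0x71
epilogue: pop r2=0xf1, sp=0x72
epilogue: pop r0=0x94, sp=0x73
r3 is caller-saved -> body value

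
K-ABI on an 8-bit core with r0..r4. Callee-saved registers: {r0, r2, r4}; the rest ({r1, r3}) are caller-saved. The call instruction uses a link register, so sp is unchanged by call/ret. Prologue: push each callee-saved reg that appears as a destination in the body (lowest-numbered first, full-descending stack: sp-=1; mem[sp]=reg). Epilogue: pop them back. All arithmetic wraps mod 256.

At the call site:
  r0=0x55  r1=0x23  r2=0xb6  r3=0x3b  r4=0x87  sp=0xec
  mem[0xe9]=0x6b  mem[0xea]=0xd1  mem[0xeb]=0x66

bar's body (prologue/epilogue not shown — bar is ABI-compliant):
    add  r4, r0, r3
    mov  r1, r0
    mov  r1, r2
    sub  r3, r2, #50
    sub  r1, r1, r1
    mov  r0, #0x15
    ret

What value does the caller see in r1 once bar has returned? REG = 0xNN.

prologue: push r0 → mem[0xeb]=0x55, sp=0xeb
prologue: push r4 → mem[0xea]=0x87, sp=0xea
body[0] add  r4, r0, r3 → r4=0x90
body[1] mov  r1, r0 → r1=0x55
body[2] mov  r1, r2 → r1=0xb6
body[3] sub  r3, r2, #50 → r3=0x84
body[4] sub  r1, r1, r1 → r1=0x00
body[5] mov  r0, #0x15 → r0=0x15
epilogue: pop r4=0x87, sp=0xeb
epilogue: pop r0=0x55, sp=0xec
r1 is caller-saved → body value

REG = 0x00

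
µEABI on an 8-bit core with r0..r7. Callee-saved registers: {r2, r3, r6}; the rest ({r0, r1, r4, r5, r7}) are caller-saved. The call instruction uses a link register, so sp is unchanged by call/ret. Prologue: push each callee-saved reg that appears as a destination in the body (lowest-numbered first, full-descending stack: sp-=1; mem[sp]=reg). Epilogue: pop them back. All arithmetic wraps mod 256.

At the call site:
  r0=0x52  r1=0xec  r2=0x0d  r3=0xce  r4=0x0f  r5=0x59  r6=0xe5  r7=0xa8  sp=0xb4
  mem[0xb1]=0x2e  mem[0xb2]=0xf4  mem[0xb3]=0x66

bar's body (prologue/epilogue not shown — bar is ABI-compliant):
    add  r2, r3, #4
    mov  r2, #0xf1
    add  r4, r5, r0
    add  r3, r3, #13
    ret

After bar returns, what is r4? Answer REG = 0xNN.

prologue: push r2 -> mem[0xb3]=0x0d, sp=0xb3
prologue: push r3 -> mem[0xb2]=0xce, sp=0xb2
body[0] add  r2, r3, #4 -> r2=0xd2
body[1] mov  r2, #0xf1 -> r2=0xf1
body[2] add  r4, r5, r0 -> r4=0xab
body[3] add  r3, r3, #13 -> r3=0xdb
epilogue: pop r3=0xce, sp=0xb3
epilogue: pop r2=0x0d, sp=0xb4
r4 is caller-saved -> body value

REG = 0xab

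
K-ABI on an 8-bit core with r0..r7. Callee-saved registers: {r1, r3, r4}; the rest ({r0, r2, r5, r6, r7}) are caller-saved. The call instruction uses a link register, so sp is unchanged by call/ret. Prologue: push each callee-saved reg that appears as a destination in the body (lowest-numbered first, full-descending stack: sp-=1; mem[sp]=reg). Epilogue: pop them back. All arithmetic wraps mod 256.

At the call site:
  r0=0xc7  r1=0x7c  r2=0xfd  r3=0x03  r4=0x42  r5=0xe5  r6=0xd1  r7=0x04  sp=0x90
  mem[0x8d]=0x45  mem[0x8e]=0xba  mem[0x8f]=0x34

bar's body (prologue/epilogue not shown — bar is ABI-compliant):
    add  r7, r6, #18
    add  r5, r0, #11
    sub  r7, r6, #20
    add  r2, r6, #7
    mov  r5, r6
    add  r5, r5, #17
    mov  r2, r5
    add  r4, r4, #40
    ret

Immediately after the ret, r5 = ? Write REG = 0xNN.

REG = 0xe2

prologue: push r4 -> mem[0x8f]=0x42, sp=0x8f
body[0] add  r7, r6, #18 -> r7=0xe3
body[1] add  r5, r0, #11 -> r5=0xd2
body[2] sub  r7, r6, #20 -> r7=0xbd
body[3] add  r2, r6, #7 -> r2=0xd8
body[4] mov  r5, r6 -> r5=0xd1
body[5] add  r5, r5, #17 -> r5=0xe2
body[6] mov  r2, r5 -> r2=0xe2
body[7] add  r4, r4, #40 -> r4=0x6a
epilogue: pop r4=0x42, sp=0x90
r5 is caller-saved -> body value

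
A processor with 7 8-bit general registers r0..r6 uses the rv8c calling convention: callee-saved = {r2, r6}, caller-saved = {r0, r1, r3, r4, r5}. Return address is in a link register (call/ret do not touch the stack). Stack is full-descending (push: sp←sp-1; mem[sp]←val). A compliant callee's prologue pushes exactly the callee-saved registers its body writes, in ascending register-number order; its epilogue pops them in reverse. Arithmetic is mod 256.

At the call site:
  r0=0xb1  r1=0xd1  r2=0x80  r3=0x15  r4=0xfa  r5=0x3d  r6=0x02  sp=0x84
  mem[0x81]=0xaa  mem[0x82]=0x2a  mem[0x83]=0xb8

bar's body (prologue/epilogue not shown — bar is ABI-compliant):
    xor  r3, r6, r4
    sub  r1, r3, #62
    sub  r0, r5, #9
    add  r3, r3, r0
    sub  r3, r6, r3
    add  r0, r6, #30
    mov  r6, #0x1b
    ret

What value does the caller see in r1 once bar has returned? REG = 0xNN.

REG = 0xba

prologue: push r6 -> mem[0x83]=0x02, sp=0x83
body[0] xor  r3, r6, r4 -> r3=0xf8
body[1] sub  r1, r3, #62 -> r1=0xba
body[2] sub  r0, r5, #9 -> r0=0x34
body[3] add  r3, r3, r0 -> r3=0x2c
body[4] sub  r3, r6, r3 -> r3=0xd6
body[5] add  r0, r6, #30 -> r0=0x20
body[6] mov  r6, #0x1b -> r6=0x1b
epilogue: pop r6=0x02, sp=0x84
r1 is caller-saved -> body value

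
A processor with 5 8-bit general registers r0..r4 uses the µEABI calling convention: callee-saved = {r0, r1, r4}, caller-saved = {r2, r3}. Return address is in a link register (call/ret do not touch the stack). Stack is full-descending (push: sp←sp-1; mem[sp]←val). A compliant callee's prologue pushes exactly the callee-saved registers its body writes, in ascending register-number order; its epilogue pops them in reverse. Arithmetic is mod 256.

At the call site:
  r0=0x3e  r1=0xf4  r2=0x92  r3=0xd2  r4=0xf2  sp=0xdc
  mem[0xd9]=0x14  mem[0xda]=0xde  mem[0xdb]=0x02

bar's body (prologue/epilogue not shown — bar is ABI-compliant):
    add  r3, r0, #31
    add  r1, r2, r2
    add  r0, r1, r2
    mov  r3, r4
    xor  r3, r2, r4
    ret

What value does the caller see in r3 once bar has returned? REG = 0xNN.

prologue: push r0 -> mem[0xdb]=0x3e, sp=0xdb
prologue: push r1 -> mem[0xda]=0xf4, sp=0xda
body[0] add  r3, r0, #31 -> r3=0x5d
body[1] add  r1, r2, r2 -> r1=0x24
body[2] add  r0, r1, r2 -> r0=0xb6
body[3] mov  r3, r4 -> r3=0xf2
body[4] xor  r3, r2, r4 -> r3=0x60
epilogue: pop r1=0xf4, sp=0xdb
epilogue: pop r0=0x3e, sp=0xdc
r3 is caller-saved -> body value

REG = 0x60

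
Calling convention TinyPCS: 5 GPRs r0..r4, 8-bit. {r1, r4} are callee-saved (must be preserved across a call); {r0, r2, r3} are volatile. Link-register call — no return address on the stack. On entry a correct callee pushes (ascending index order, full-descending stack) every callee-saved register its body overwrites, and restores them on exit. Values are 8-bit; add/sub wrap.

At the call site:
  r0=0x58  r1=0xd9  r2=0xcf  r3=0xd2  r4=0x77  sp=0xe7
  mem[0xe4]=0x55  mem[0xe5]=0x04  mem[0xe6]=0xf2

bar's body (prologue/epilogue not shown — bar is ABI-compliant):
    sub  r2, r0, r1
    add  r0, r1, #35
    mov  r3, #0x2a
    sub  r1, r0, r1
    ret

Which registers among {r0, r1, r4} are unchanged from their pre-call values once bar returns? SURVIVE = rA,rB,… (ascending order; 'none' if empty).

SURVIVE = r1,r4

prologue: push r1 → mem[0xe6]=0xd9, sp=0xe6
body[0] sub  r2, r0, r1 → r2=0x7f
body[1] add  r0, r1, #35 → r0=0xfc
body[2] mov  r3, #0x2a → r3=0x2a
body[3] sub  r1, r0, r1 → r1=0x23
epilogue: pop r1=0xd9, sp=0xe7
r0: caller-saved, written=True
r1: callee-saved, written=True
r4: callee-saved, written=False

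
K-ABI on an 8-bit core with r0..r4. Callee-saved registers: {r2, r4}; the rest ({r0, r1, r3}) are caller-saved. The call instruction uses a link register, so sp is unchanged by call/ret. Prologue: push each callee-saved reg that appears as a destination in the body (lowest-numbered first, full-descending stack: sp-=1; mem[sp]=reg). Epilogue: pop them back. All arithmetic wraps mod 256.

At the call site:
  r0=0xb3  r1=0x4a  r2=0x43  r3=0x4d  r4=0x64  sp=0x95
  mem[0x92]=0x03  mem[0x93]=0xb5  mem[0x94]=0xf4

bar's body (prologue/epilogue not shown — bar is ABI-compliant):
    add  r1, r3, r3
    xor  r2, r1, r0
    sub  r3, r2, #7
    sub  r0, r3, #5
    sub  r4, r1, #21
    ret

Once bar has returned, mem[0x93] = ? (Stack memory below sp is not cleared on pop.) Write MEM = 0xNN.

prologue: push r2 → mem[0x94]=0x43, sp=0x94
prologue: push r4 → mem[0x93]=0x64, sp=0x93
body[0] add  r1, r3, r3 → r1=0x9a
body[1] xor  r2, r1, r0 → r2=0x29
body[2] sub  r3, r2, #7 → r3=0x22
body[3] sub  r0, r3, #5 → r0=0x1d
body[4] sub  r4, r1, #21 → r4=0x85
epilogue: pop r4=0x64, sp=0x94
epilogue: pop r2=0x43, sp=0x95
prologue pushed ['r2', 'r4'] at ['0x94', '0x93']

MEM = 0x64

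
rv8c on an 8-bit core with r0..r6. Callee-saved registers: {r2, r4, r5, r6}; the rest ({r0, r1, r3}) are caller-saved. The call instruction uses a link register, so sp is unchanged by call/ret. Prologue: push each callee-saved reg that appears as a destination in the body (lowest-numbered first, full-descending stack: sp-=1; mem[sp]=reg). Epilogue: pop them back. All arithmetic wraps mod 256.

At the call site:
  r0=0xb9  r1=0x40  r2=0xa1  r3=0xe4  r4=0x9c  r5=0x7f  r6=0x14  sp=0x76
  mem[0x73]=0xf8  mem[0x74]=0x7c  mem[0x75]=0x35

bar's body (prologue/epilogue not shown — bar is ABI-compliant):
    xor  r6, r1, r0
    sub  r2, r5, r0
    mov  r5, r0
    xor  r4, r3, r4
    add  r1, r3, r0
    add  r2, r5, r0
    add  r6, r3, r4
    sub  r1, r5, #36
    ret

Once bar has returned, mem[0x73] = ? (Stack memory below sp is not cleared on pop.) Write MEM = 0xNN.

prologue: push r2 → mem[0x75]=0xa1, sp=0x75
prologue: push r4 → mem[0x74]=0x9c, sp=0x74
prologue: push r5 → mem[0x73]=0x7f, sp=0x73
prologue: push r6 → mem[0x72]=0x14, sp=0x72
body[0] xor  r6, r1, r0 → r6=0xf9
body[1] sub  r2, r5, r0 → r2=0xc6
body[2] mov  r5, r0 → r5=0xb9
body[3] xor  r4, r3, r4 → r4=0x78
body[4] add  r1, r3, r0 → r1=0x9d
body[5] add  r2, r5, r0 → r2=0x72
body[6] add  r6, r3, r4 → r6=0x5c
body[7] sub  r1, r5, #36 → r1=0x95
epilogue: pop r6=0x14, sp=0x73
epilogue: pop r5=0x7f, sp=0x74
epilogue: pop r4=0x9c, sp=0x75
epilogue: pop r2=0xa1, sp=0x76
prologue pushed ['r2', 'r4', 'r5', 'r6'] at ['0x75', '0x74', '0x73', '0x72']

MEM = 0x7f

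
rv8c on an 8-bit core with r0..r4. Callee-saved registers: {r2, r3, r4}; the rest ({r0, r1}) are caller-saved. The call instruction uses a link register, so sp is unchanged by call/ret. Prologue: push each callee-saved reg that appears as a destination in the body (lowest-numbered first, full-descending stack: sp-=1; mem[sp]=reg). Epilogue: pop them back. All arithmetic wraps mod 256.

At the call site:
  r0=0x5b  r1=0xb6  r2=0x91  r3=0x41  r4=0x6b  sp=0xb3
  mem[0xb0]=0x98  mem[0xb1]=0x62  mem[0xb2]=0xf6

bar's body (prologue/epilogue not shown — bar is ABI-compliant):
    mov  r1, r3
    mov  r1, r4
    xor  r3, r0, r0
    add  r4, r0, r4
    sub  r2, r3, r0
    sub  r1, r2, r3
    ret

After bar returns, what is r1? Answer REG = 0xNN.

REG = 0xa5

prologue: push r2 -> mem[0xb2]=0x91, sp=0xb2
prologue: push r3 -> mem[0xb1]=0x41, sp=0xb1
prologue: push r4 -> mem[0xb0]=0x6b, sp=0xb0
body[0] mov  r1, r3 -> r1=0x41
body[1] mov  r1, r4 -> r1=0x6b
body[2] xor  r3, r0, r0 -> r3=0x00
body[3] add  r4, r0, r4 -> r4=0xc6
body[4] sub  r2, r3, r0 -> r2=0xa5
body[5] sub  r1, r2, r3 -> r1=0xa5
epilogue: pop r4=0x6b, sp=0xb1
epilogue: pop r3=0x41, sp=0xb2
epilogue: pop r2=0x91, sp=0xb3
r1 is caller-saved -> body value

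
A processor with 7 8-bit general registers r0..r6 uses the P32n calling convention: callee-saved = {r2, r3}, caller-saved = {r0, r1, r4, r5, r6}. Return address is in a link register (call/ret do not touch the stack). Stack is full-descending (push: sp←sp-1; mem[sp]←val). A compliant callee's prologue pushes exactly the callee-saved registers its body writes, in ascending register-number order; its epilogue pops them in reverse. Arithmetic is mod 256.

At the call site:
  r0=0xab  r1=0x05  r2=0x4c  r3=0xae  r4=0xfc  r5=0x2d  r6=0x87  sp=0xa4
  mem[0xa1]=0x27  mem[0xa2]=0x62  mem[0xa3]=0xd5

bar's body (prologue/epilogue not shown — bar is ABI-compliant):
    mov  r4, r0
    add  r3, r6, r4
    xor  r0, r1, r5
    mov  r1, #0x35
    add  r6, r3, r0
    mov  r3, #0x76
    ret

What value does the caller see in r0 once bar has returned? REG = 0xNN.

REG = 0x28

prologue: push r3 → mem[0xa3]=0xae, sp=0xa3
body[0] mov  r4, r0 → r4=0xab
body[1] add  r3, r6, r4 → r3=0x32
body[2] xor  r0, r1, r5 → r0=0x28
body[3] mov  r1, #0x35 → r1=0x35
body[4] add  r6, r3, r0 → r6=0x5a
body[5] mov  r3, #0x76 → r3=0x76
epilogue: pop r3=0xae, sp=0xa4
r0 is caller-saved → body value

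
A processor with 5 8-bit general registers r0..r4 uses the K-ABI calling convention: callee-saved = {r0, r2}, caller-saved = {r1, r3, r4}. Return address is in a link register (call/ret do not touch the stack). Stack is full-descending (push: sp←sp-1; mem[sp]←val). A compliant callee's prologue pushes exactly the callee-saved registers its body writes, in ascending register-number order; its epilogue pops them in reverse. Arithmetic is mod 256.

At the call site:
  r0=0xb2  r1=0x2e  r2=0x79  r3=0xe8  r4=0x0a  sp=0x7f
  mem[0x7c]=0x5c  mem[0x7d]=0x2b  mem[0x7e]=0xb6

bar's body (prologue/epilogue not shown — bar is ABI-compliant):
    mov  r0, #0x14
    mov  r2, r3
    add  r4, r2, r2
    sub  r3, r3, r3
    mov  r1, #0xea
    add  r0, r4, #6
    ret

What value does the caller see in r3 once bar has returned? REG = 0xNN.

prologue: push r0 -> mem[0x7e]=0xb2, sp=0x7e
prologue: push r2 -> mem[0x7d]=0x79, sp=0x7d
body[0] mov  r0, #0x14 -> r0=0x14
body[1] mov  r2, r3 -> r2=0xe8
body[2] add  r4, r2, r2 -> r4=0xd0
body[3] sub  r3, r3, r3 -> r3=0x00
body[4] mov  r1, #0xea -> r1=0xea
body[5] add  r0, r4, #6 -> r0=0xd6
epilogue: pop r2=0x79, sp=0x7e
epilogue: pop r0=0xb2, sp=0x7f
r3 is caller-saved -> body value

REG = 0x00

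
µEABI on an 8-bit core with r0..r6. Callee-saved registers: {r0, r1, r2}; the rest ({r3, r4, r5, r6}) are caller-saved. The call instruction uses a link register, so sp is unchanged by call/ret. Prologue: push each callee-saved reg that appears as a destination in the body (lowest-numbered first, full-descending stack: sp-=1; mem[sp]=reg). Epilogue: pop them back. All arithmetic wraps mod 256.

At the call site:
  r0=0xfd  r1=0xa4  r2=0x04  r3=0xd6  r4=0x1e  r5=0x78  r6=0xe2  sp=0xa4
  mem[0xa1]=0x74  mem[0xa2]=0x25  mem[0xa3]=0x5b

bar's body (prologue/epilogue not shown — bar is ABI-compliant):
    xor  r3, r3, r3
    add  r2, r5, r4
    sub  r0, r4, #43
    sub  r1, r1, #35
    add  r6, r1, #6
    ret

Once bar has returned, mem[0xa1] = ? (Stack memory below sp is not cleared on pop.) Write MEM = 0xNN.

MEM = 0x04

prologue: push r0 -> mem[0xa3]=0xfd, sp=0xa3
prologue: push r1 -> mem[0xa2]=0xa4, sp=0xa2
prologue: push r2 -> mem[0xa1]=0x04, sp=0xa1
body[0] xor  r3, r3, r3 -> r3=0x00
body[1] add  r2, r5, r4 -> r2=0x96
body[2] sub  r0, r4, #43 -> r0=0xf3
body[3] sub  r1, r1, #35 -> r1=0x81
body[4] add  r6, r1, #6 -> r6=0x87
epilogue: pop r2=0x04, sp=0xa2
epilogue: pop r1=0xa4, sp=0xa3
epilogue: pop r0=0xfd, sp=0xa4
prologue pushed ['r0', 'r1', 'r2'] at ['0xa3', '0xa2', '0xa1']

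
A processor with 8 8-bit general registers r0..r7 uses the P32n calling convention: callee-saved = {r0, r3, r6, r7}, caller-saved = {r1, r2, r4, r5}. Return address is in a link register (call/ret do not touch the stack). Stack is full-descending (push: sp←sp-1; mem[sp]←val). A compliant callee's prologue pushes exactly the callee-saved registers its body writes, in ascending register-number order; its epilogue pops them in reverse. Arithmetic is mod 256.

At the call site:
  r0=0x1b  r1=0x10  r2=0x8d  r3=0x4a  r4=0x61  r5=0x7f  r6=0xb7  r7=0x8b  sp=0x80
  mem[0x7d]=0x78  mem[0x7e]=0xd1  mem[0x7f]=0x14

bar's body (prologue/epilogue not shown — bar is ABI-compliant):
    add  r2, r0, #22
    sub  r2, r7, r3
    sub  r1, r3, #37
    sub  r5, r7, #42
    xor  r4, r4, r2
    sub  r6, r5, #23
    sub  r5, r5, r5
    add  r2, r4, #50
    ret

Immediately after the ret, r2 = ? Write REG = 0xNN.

REG = 0x52

prologue: push r6 -> mem[0x7f]=0xb7, sp=0x7f
body[0] add  r2, r0, #22 -> r2=0x31
body[1] sub  r2, r7, r3 -> r2=0x41
body[2] sub  r1, r3, #37 -> r1=0x25
body[3] sub  r5, r7, #42 -> r5=0x61
body[4] xor  r4, r4, r2 -> r4=0x20
body[5] sub  r6, r5, #23 -> r6=0x4a
body[6] sub  r5, r5, r5 -> r5=0x00
body[7] add  r2, r4, #50 -> r2=0x52
epilogue: pop r6=0xb7, sp=0x80
r2 is caller-saved -> body value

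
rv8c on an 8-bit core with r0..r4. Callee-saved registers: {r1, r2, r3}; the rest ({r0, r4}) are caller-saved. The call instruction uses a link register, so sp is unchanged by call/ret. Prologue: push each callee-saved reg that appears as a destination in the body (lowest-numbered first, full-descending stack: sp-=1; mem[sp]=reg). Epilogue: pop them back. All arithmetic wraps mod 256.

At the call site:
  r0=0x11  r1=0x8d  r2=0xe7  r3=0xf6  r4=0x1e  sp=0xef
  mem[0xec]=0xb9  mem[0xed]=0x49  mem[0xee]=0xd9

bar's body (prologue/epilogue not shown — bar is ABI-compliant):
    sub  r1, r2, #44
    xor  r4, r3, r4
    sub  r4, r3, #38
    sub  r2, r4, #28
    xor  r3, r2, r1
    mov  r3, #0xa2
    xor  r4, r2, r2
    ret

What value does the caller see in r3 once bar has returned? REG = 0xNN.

REG = 0xf6

prologue: push r1 -> mem[0xee]=0x8d, sp=0xee
prologue: push r2 -> mem[0xed]=0xe7, sp=0xed
prologue: push r3 -> mem[0xec]=0xf6, sp=0xec
body[0] sub  r1, r2, #44 -> r1=0xbb
body[1] xor  r4, r3, r4 -> r4=0xe8
body[2] sub  r4, r3, #38 -> r4=0xd0
body[3] sub  r2, r4, #28 -> r2=0xb4
body[4] xor  r3, r2, r1 -> r3=0x0f
body[5] mov  r3, #0xa2 -> r3=0xa2
body[6] xor  r4, r2, r2 -> r4=0x00
epilogue: pop r3=0xf6, sp=0xed
epilogue: pop r2=0xe7, sp=0xee
epilogue: pop r1=0x8d, sp=0xef
r3 is callee-saved -> restored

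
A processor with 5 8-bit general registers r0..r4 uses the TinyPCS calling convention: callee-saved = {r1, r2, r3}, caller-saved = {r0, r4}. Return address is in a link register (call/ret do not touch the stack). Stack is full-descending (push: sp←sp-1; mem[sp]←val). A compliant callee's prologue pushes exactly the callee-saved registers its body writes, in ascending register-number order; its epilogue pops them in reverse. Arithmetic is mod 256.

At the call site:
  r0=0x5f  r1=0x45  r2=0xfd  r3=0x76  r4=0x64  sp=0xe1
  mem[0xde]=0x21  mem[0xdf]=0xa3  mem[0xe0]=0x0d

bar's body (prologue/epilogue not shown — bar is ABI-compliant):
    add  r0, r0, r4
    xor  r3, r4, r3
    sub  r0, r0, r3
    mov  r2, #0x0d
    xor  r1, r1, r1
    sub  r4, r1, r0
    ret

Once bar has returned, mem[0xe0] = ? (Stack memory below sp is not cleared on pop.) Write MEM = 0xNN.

MEM = 0x45

prologue: push r1 -> mem[0xe0]=0x45, sp=0xe0
prologue: push r2 -> mem[0xdf]=0xfd, sp=0xdf
prologue: push r3 -> mem[0xde]=0x76, sp=0xde
body[0] add  r0, r0, r4 -> r0=0xc3
body[1] xor  r3, r4, r3 -> r3=0x12
body[2] sub  r0, r0, r3 -> r0=0xb1
body[3] mov  r2, #0x0d -> r2=0x0d
body[4] xor  r1, r1, r1 -> r1=0x00
body[5] sub  r4, r1, r0 -> r4=0x4f
epilogue: pop r3=0x76, sp=0xdf
epilogue: pop r2=0xfd, sp=0xe0
epilogue: pop r1=0x45, sp=0xe1
prologue pushed ['r1', 'r2', 'r3'] at ['0xe0', '0xdf', '0xde']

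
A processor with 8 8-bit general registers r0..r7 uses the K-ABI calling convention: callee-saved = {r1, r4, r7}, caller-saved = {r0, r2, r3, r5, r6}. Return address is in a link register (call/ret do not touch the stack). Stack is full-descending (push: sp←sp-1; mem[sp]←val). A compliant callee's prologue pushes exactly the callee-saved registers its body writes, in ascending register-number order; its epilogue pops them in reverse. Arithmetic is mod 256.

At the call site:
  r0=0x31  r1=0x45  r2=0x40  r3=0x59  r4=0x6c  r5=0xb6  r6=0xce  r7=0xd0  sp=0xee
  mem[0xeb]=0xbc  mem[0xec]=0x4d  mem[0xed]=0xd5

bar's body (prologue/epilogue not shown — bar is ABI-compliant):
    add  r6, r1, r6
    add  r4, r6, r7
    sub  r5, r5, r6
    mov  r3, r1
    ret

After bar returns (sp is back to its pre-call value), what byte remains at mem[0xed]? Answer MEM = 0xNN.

prologue: push r4 -> mem[0xed]=0x6c, sp=0xed
body[0] add  r6, r1, r6 -> r6=0x13
body[1] add  r4, r6, r7 -> r4=0xe3
body[2] sub  r5, r5, r6 -> r5=0xa3
body[3] mov  r3, r1 -> r3=0x45
epilogue: pop r4=0x6c, sp=0xee
prologue pushed ['r4'] at ['0xed']

MEM = 0x6c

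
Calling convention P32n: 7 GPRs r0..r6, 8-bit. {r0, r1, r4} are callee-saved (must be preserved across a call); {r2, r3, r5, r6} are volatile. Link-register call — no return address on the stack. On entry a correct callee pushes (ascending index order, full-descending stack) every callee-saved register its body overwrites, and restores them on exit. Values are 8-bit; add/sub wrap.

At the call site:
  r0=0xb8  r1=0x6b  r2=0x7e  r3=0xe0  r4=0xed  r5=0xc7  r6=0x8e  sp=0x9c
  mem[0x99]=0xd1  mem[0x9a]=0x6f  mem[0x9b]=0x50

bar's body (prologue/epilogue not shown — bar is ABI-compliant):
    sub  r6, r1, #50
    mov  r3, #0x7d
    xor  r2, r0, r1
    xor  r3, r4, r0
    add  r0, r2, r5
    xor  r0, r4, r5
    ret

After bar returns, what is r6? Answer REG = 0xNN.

prologue: push r0 → mem[0x9b]=0xb8, sp=0x9b
body[0] sub  r6, r1, #50 → r6=0x39
body[1] mov  r3, #0x7d → r3=0x7d
body[2] xor  r2, r0, r1 → r2=0xd3
body[3] xor  r3, r4, r0 → r3=0x55
body[4] add  r0, r2, r5 → r0=0x9a
body[5] xor  r0, r4, r5 → r0=0x2a
epilogue: pop r0=0xb8, sp=0x9c
r6 is caller-saved → body value

REG = 0x39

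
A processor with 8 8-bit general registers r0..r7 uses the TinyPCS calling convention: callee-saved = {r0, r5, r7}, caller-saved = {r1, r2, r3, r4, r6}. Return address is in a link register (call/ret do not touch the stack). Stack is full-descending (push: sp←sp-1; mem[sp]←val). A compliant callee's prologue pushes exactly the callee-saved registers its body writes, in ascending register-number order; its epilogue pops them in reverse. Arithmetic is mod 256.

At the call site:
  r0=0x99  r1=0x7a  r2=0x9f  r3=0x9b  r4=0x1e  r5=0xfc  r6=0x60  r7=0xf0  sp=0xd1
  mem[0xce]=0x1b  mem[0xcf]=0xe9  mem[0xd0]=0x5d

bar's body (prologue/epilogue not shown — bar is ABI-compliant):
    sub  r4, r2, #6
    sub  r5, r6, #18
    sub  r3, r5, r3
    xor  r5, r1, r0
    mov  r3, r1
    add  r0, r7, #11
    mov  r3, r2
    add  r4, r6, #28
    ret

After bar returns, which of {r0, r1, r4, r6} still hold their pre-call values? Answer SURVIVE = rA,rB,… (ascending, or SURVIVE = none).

SURVIVE = r0,r1,r6

prologue: push r0 → mem[0xd0]=0x99, sp=0xd0
prologue: push r5 → mem[0xcf]=0xfc, sp=0xcf
body[0] sub  r4, r2, #6 → r4=0x99
body[1] sub  r5, r6, #18 → r5=0x4e
body[2] sub  r3, r5, r3 → r3=0xb3
body[3] xor  r5, r1, r0 → r5=0xe3
body[4] mov  r3, r1 → r3=0x7a
body[5] add  r0, r7, #11 → r0=0xfb
body[6] mov  r3, r2 → r3=0x9f
body[7] add  r4, r6, #28 → r4=0x7c
epilogue: pop r5=0xfc, sp=0xd0
epilogue: pop r0=0x99, sp=0xd1
r0: callee-saved, written=True
r1: caller-saved, written=False
r4: caller-saved, written=True
r6: caller-saved, written=False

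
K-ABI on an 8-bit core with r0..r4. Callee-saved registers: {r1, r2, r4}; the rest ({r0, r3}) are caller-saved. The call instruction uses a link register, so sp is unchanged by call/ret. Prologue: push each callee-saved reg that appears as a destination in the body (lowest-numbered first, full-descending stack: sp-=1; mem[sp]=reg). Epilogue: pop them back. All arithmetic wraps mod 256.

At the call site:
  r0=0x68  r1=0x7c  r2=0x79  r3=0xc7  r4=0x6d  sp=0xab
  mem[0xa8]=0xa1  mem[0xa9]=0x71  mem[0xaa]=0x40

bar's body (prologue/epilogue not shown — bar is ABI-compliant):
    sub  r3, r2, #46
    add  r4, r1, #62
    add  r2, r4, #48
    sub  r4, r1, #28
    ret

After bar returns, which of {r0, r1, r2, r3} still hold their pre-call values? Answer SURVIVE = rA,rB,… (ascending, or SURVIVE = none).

SURVIVE = r0,r1,r2

prologue: push r2 -> mem[0xaa]=0x79, sp=0xaa
prologue: push r4 -> mem[0xa9]=0x6d, sp=0xa9
body[0] sub  r3, r2, #46 -> r3=0x4b
body[1] add  r4, r1, #62 -> r4=0xba
body[2] add  r2, r4, #48 -> r2=0xea
body[3] sub  r4, r1, #28 -> r4=0x60
epilogue: pop r4=0x6d, sp=0xaa
epilogue: pop r2=0x79, sp=0xab
r0: caller-saved, written=False
r1: callee-saved, written=False
r2: callee-saved, written=True
r3: caller-saved, written=True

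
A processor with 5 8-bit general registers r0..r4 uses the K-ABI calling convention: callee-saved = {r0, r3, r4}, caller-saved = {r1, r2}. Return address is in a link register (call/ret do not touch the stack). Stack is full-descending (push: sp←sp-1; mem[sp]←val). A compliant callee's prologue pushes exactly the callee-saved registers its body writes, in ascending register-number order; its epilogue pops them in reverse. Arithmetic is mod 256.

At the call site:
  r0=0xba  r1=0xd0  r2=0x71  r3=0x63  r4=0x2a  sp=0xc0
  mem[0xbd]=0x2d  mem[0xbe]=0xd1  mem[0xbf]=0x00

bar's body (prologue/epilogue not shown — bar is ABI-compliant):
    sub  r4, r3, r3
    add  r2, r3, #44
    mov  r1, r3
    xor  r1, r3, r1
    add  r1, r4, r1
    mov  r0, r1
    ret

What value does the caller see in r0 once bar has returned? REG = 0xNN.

prologue: push r0 -> mem[0xbf]=0xba, sp=0xbf
prologue: push r4 -> mem[0xbe]=0x2a, sp=0xbe
body[0] sub  r4, r3, r3 -> r4=0x00
body[1] add  r2, r3, #44 -> r2=0x8f
body[2] mov  r1, r3 -> r1=0x63
body[3] xor  r1, r3, r1 -> r1=0x00
body[4] add  r1, r4, r1 -> r1=0x00
body[5] mov  r0, r1 -> r0=0x00
epilogue: pop r4=0x2a, sp=0xbf
epilogue: pop r0=0xba, sp=0xc0
r0 is callee-saved -> restored

REG = 0xba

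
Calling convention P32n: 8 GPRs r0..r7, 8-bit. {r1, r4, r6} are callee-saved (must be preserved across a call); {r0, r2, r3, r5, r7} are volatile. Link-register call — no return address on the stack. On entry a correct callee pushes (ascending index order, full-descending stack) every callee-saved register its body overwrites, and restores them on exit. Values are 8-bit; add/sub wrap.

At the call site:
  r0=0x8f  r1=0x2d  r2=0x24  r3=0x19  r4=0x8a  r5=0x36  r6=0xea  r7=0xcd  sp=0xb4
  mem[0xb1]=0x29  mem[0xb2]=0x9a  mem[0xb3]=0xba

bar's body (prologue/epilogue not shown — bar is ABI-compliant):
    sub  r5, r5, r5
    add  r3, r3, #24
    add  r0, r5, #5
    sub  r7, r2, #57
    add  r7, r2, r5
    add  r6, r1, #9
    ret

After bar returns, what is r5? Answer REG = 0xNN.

prologue: push r6 → mem[0xb3]=0xea, sp=0xb3
body[0] sub  r5, r5, r5 → r5=0x00
body[1] add  r3, r3, #24 → r3=0x31
body[2] add  r0, r5, #5 → r0=0x05
body[3] sub  r7, r2, #57 → r7=0xeb
body[4] add  r7, r2, r5 → r7=0x24
body[5] add  r6, r1, #9 → r6=0x36
epilogue: pop r6=0xea, sp=0xb4
r5 is caller-saved → body value

REG = 0x00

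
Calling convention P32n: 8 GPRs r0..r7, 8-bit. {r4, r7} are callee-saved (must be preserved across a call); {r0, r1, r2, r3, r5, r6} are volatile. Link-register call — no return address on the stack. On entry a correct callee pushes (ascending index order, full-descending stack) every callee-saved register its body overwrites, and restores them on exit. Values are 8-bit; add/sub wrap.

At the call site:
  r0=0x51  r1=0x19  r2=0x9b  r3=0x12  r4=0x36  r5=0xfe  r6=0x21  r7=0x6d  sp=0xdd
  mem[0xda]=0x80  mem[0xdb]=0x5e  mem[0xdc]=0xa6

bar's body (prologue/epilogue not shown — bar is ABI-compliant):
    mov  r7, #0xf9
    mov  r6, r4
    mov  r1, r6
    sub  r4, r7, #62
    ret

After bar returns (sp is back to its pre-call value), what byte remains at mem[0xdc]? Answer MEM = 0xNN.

prologue: push r4 → mem[0xdc]=0x36, sp=0xdc
prologue: push r7 → mem[0xdb]=0x6d, sp=0xdb
body[0] mov  r7, #0xf9 → r7=0xf9
body[1] mov  r6, r4 → r6=0x36
body[2] mov  r1, r6 → r1=0x36
body[3] sub  r4, r7, #62 → r4=0xbb
epilogue: pop r7=0x6d, sp=0xdc
epilogue: pop r4=0x36, sp=0xdd
prologue pushed ['r4', 'r7'] at ['0xdc', '0xdb']

MEM = 0x36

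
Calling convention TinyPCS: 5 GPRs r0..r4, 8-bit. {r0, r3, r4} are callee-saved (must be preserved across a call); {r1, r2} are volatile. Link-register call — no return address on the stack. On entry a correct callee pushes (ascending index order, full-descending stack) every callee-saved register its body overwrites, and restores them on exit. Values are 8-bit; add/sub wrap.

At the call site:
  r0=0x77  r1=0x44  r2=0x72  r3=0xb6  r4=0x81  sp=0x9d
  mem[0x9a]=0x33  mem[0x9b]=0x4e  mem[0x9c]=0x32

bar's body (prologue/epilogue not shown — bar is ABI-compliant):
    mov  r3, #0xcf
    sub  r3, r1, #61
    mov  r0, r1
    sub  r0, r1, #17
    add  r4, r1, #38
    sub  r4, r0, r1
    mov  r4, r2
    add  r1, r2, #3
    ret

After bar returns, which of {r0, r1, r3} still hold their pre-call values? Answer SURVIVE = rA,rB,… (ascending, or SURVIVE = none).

prologue: push r0 → mem[0x9c]=0x77, sp=0x9c
prologue: push r3 → mem[0x9b]=0xb6, sp=0x9b
prologue: push r4 → mem[0x9a]=0x81, sp=0x9a
body[0] mov  r3, #0xcf → r3=0xcf
body[1] sub  r3, r1, #61 → r3=0x07
body[2] mov  r0, r1 → r0=0x44
body[3] sub  r0, r1, #17 → r0=0x33
body[4] add  r4, r1, #38 → r4=0x6a
body[5] sub  r4, r0, r1 → r4=0xef
body[6] mov  r4, r2 → r4=0x72
body[7] add  r1, r2, #3 → r1=0x75
epilogue: pop r4=0x81, sp=0x9b
epilogue: pop r3=0xb6, sp=0x9c
epilogue: pop r0=0x77, sp=0x9d
r0: callee-saved, written=True
r1: caller-saved, written=True
r3: callee-saved, written=True

SURVIVE = r0,r3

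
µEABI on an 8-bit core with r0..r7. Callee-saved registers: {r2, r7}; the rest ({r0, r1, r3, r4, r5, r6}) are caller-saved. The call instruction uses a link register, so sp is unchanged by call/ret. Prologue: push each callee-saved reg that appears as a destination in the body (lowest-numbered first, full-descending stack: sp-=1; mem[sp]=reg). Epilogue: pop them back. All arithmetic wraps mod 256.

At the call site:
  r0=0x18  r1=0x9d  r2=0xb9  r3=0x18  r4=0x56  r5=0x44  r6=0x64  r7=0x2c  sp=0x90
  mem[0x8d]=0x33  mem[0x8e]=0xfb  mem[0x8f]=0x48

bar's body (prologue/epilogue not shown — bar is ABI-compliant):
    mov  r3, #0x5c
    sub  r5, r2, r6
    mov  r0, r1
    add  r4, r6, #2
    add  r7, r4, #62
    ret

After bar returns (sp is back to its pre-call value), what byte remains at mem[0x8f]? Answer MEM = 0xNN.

prologue: push r7 → mem[0x8f]=0x2c, sp=0x8f
body[0] mov  r3, #0x5c → r3=0x5c
body[1] sub  r5, r2, r6 → r5=0x55
body[2] mov  r0, r1 → r0=0x9d
body[3] add  r4, r6, #2 → r4=0x66
body[4] add  r7, r4, #62 → r7=0xa4
epilogue: pop r7=0x2c, sp=0x90
prologue pushed ['r7'] at ['0x8f']

MEM = 0x2c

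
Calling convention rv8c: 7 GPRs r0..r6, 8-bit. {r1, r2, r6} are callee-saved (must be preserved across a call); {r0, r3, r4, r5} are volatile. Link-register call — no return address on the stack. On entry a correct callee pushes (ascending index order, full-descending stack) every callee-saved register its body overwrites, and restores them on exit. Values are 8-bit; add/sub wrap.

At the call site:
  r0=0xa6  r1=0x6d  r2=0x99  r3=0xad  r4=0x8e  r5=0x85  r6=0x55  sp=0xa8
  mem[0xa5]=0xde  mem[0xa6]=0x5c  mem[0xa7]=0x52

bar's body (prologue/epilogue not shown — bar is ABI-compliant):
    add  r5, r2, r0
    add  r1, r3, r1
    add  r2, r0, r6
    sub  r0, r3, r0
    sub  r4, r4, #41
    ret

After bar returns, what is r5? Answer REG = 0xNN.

REG = 0x3f

prologue: push r1 → mem[0xa7]=0x6d, sp=0xa7
prologue: push r2 → mem[0xa6]=0x99, sp=0xa6
body[0] add  r5, r2, r0 → r5=0x3f
body[1] add  r1, r3, r1 → r1=0x1a
body[2] add  r2, r0, r6 → r2=0xfb
body[3] sub  r0, r3, r0 → r0=0x07
body[4] sub  r4, r4, #41 → r4=0x65
epilogue: pop r2=0x99, sp=0xa7
epilogue: pop r1=0x6d, sp=0xa8
r5 is caller-saved → body value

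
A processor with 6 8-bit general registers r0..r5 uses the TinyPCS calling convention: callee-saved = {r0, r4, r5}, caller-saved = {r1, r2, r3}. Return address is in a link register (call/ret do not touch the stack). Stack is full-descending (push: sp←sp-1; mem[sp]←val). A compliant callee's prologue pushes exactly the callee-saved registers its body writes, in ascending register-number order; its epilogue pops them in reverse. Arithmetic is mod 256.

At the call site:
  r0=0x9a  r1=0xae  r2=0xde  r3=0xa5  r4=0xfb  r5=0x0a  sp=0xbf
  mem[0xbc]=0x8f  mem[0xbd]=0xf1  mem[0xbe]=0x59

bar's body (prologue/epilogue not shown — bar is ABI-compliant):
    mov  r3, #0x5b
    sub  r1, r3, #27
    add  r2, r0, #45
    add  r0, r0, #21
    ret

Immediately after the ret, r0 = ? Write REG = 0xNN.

REG = 0x9a

prologue: push r0 → mem[0xbe]=0x9a, sp=0xbe
body[0] mov  r3, #0x5b → r3=0x5b
body[1] sub  r1, r3, #27 → r1=0x40
body[2] add  r2, r0, #45 → r2=0xc7
body[3] add  r0, r0, #21 → r0=0xaf
epilogue: pop r0=0x9a, sp=0xbf
r0 is callee-saved → restored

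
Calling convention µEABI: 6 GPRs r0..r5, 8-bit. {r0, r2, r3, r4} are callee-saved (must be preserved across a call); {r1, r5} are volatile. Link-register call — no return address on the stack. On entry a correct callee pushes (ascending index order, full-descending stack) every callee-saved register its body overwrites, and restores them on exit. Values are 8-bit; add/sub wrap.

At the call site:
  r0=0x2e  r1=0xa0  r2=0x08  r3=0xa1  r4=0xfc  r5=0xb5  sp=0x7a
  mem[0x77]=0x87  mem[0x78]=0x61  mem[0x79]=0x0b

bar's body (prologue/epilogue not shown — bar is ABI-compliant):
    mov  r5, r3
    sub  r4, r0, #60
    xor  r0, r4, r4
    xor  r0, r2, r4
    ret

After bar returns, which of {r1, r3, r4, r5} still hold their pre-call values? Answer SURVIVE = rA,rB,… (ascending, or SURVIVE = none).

prologue: push r0 -> mem[0x79]=0x2e, sp=0x79
prologue: push r4 -> mem[0x78]=0xfc, sp=0x78
body[0] mov  r5, r3 -> r5=0xa1
body[1] sub  r4, r0, #60 -> r4=0xf2
body[2] xor  r0, r4, r4 -> r0=0x00
body[3] xor  r0, r2, r4 -> r0=0xfa
epilogue: pop r4=0xfc, sp=0x79
epilogue: pop r0=0x2e, sp=0x7a
r1: caller-saved, written=False
r3: callee-saved, written=False
r4: callee-saved, written=True
r5: caller-saved, written=True

SURVIVE = r1,r3,r4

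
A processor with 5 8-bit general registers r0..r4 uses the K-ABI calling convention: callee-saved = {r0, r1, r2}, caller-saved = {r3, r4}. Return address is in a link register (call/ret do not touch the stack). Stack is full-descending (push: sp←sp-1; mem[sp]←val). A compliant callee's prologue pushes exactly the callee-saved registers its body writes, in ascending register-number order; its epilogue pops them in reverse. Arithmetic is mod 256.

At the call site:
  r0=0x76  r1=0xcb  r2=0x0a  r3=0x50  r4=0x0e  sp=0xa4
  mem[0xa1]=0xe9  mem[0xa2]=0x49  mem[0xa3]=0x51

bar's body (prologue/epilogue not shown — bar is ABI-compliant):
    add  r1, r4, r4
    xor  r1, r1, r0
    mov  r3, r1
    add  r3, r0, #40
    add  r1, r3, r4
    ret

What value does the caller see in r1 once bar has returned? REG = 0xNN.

prologue: push r1 -> mem[0xa3]=0xcb, sp=0xa3
body[0] add  r1, r4, r4 -> r1=0x1c
body[1] xor  r1, r1, r0 -> r1=0x6a
body[2] mov  r3, r1 -> r3=0x6a
body[3] add  r3, r0, #40 -> r3=0x9e
body[4] add  r1, r3, r4 -> r1=0xac
epilogue: pop r1=0xcb, sp=0xa4
r1 is callee-saved -> restored

REG = 0xcb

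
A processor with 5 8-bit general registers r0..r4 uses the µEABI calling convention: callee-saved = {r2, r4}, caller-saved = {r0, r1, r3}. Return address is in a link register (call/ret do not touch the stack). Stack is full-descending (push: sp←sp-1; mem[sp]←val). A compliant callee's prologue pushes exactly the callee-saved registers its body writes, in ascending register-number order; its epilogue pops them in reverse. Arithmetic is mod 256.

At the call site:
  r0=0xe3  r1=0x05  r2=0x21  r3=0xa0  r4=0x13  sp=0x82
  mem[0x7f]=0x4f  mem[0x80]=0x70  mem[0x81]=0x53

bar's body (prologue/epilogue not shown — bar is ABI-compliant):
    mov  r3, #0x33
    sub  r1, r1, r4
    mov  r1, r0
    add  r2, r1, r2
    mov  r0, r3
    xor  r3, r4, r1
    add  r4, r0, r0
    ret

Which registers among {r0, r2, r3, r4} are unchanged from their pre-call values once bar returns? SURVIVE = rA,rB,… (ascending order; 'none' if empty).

prologue: push r2 → mem[0x81]=0x21, sp=0x81
prologue: push r4 → mem[0x80]=0x13, sp=0x80
body[0] mov  r3, #0x33 → r3=0x33
body[1] sub  r1, r1, r4 → r1=0xf2
body[2] mov  r1, r0 → r1=0xe3
body[3] add  r2, r1, r2 → r2=0x04
body[4] mov  r0, r3 → r0=0x33
body[5] xor  r3, r4, r1 → r3=0xf0
body[6] add  r4, r0, r0 → r4=0x66
epilogue: pop r4=0x13, sp=0x81
epilogue: pop r2=0x21, sp=0x82
r0: caller-saved, written=True
r2: callee-saved, written=True
r3: caller-saved, written=True
r4: callee-saved, written=True

SURVIVE = r2,r4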